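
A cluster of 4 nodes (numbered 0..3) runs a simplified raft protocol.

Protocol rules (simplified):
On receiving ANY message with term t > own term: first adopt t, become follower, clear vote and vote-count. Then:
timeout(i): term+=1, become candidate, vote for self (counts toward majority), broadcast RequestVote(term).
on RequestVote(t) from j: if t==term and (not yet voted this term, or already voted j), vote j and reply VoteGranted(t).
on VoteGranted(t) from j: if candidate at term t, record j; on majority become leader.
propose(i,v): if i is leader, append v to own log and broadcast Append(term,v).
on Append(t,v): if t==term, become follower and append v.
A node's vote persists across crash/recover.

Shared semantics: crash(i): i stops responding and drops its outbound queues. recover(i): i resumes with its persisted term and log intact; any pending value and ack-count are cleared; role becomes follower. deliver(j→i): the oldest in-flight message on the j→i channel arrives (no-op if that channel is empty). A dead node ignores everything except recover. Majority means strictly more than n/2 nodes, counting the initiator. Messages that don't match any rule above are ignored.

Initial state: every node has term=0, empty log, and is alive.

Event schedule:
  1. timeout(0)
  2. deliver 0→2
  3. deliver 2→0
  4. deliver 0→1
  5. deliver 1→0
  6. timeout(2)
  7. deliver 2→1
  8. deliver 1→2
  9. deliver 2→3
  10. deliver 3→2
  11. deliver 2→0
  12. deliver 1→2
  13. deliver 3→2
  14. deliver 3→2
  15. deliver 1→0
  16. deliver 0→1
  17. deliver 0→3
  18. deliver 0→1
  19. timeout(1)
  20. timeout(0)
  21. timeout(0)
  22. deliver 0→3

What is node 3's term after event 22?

3

step 1 timeout(0): 0={cand,t=1,log=-}
step 2 deliver 0→2: 2={foll,t=1,log=-}
step 3 deliver 2→0: —
step 4 deliver 0→1: 1={foll,t=1,log=-}
step 5 deliver 1→0: 0={lead,t=1,log=-}
step 6 timeout(2): 2={cand,t=2,log=-}
step 7 deliver 2→1: 1={foll,t=2,log=-}
step 8 deliver 1→2: —
step 9 deliver 2→3: 3={foll,t=2,log=-}
step 10 deliver 3→2: 2={lead,t=2,log=-}
step 11 deliver 2→0: 0={foll,t=2,log=-}
step 12 deliver 1→2: —
step 13 deliver 3→2: —
step 14 deliver 3→2: —
step 15 deliver 1→0: —
step 16 deliver 0→1: —
step 17 deliver 0→3: —
step 18 deliver 0→1: —
step 19 timeout(1): 1={cand,t=3,log=-}
step 20 timeout(0): 0={cand,t=3,log=-}
step 21 timeout(0): 0={cand,t=4,log=-}
step 22 deliver 0→3: 3={foll,t=3,log=-}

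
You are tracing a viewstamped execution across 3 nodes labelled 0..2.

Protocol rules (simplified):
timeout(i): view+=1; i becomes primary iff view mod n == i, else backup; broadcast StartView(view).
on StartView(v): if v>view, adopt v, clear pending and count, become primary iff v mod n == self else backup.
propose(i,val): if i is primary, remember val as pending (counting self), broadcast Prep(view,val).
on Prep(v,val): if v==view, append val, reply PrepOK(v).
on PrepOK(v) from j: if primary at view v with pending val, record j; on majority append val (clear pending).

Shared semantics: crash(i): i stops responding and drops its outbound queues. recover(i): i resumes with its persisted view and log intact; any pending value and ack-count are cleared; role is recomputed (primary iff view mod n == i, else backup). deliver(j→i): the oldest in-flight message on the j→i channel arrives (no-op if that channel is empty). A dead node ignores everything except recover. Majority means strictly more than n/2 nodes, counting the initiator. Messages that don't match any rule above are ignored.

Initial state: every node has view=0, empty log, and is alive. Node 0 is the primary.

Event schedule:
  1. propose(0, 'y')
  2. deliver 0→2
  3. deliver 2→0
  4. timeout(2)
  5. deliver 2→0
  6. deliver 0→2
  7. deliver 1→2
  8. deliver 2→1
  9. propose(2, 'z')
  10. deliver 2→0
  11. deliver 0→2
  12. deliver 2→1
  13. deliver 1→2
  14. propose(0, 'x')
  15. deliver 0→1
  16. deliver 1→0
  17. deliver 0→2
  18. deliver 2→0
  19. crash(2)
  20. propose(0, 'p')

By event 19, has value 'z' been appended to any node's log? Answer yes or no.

e1 propose(0,'y'): ·
e2 deliver 0→2: 2[back,v=0,y]
e3 deliver 2→0: 0[prim,v=0,y]
e4 timeout(2): 2[back,v=1,y]
e5 deliver 2→0: 0[back,v=1,y]
e6 deliver 0→2: ·
e7 deliver 1→2: ·
e8 deliver 2→1: 1[prim,v=1,-]
e9 propose(2,'z'): ·
e10 deliver 2→0: ·
e11 deliver 0→2: ·
e12 deliver 2→1: ·
e13 deliver 1→2: ·
e14 propose(0,'x'): ·
e15 deliver 0→1: ·
e16 deliver 1→0: ·
e17 deliver 0→2: ·
e18 deliver 2→0: ·
e19 crash(2): 2[✗back,v=1,y]

no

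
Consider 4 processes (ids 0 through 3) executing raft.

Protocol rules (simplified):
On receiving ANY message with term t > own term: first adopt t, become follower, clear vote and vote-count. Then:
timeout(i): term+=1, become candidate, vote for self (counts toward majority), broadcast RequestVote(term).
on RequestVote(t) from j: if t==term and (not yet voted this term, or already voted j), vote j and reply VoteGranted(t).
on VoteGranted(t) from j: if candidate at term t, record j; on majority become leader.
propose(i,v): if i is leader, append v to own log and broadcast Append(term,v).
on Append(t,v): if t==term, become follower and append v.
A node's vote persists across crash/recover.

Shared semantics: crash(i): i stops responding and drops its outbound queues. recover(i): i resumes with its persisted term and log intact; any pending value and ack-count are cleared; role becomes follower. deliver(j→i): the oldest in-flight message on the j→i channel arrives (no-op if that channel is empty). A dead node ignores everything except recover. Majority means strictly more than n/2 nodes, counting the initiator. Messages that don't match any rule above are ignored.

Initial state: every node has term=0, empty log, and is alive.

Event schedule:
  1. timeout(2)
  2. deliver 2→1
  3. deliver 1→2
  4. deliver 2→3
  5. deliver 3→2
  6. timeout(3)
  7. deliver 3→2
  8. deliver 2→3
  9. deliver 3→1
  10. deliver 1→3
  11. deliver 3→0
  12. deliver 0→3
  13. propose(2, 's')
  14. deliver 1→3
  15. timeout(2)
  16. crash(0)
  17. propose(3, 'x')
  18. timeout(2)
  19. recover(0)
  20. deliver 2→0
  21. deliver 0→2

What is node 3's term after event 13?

2

[1] timeout(2) → N2(cand t1 [-])
[2] deliver 2→1 → N1(foll t1 [-])
[3] deliver 1→2 → ∅
[4] deliver 2→3 → N3(foll t1 [-])
[5] deliver 3→2 → N2(lead t1 [-])
[6] timeout(3) → N3(cand t2 [-])
[7] deliver 3→2 → N2(foll t2 [-])
[8] deliver 2→3 → ∅
[9] deliver 3→1 → N1(foll t2 [-])
[10] deliver 1→3 → N3(lead t2 [-])
[11] deliver 3→0 → N0(foll t2 [-])
[12] deliver 0→3 → ∅
[13] propose(2,'s') → ∅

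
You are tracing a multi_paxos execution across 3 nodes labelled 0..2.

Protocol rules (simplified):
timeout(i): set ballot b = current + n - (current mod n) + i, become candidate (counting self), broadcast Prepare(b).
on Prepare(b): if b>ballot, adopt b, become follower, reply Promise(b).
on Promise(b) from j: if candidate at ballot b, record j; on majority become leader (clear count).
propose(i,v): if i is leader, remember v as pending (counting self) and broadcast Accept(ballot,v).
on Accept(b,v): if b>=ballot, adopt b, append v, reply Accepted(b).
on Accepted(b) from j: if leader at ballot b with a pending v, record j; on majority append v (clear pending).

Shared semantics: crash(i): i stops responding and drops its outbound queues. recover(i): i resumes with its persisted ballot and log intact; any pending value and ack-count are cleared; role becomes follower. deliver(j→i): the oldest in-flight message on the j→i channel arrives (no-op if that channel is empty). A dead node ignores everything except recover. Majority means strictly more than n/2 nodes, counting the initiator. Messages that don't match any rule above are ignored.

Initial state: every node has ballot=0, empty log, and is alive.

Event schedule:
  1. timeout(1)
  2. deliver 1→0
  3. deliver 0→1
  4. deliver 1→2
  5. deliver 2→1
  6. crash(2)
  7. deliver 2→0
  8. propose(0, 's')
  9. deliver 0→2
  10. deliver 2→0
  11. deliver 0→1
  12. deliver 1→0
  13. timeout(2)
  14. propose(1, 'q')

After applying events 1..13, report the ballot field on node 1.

e1 timeout(1): 1[cand,b=4,-]
e2 deliver 1→0: 0[foll,b=4,-]
e3 deliver 0→1: 1[lead,b=4,-]
e4 deliver 1→2: 2[foll,b=4,-]
e5 deliver 2→1: ·
e6 crash(2): 2[✗foll,b=4,-]
e7 deliver 2→0: ·
e8 propose(0,'s'): ·
e9 deliver 0→2: ·
e10 deliver 2→0: ·
e11 deliver 0→1: ·
e12 deliver 1→0: ·
e13 timeout(2): ·

4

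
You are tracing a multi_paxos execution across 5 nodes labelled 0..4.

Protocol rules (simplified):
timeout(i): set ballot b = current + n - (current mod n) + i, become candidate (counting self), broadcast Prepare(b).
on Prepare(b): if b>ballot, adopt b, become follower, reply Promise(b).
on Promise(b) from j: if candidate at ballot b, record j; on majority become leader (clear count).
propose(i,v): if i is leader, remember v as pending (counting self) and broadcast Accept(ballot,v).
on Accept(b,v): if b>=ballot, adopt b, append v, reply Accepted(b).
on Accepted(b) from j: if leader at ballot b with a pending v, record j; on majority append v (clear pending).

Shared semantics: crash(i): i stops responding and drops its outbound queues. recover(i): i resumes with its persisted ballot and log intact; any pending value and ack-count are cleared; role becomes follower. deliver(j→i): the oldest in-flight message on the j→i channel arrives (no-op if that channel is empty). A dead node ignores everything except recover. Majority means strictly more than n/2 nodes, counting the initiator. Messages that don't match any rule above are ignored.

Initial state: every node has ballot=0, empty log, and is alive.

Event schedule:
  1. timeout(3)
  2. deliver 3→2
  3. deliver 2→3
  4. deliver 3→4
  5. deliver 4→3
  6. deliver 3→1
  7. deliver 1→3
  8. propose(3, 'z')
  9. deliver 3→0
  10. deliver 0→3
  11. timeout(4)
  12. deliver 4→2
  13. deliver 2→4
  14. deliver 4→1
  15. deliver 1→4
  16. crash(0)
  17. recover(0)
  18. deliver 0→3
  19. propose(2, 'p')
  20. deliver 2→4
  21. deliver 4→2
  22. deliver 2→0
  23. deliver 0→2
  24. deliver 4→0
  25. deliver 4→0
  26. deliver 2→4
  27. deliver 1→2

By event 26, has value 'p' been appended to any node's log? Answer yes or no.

step 1 timeout(3): 3={cand,b=8,log=-}
step 2 deliver 3→2: 2={foll,b=8,log=-}
step 3 deliver 2→3: —
step 4 deliver 3→4: 4={foll,b=8,log=-}
step 5 deliver 4→3: 3={lead,b=8,log=-}
step 6 deliver 3→1: 1={foll,b=8,log=-}
step 7 deliver 1→3: —
step 8 propose(3,'z'): —
step 9 deliver 3→0: 0={foll,b=8,log=-}
step 10 deliver 0→3: —
step 11 timeout(4): 4={cand,b=14,log=-}
step 12 deliver 4→2: 2={foll,b=14,log=-}
step 13 deliver 2→4: —
step 14 deliver 4→1: 1={foll,b=14,log=-}
step 15 deliver 1→4: 4={lead,b=14,log=-}
step 16 crash(0): 0={✗foll,b=8,log=-}
step 17 recover(0): 0={foll,b=8,log=-}
step 18 deliver 0→3: —
step 19 propose(2,'p'): —
step 20 deliver 2→4: —
step 21 deliver 4→2: —
step 22 deliver 2→0: —
step 23 deliver 0→2: —
step 24 deliver 4→0: 0={foll,b=14,log=-}
step 25 deliver 4→0: —
step 26 deliver 2→4: —

no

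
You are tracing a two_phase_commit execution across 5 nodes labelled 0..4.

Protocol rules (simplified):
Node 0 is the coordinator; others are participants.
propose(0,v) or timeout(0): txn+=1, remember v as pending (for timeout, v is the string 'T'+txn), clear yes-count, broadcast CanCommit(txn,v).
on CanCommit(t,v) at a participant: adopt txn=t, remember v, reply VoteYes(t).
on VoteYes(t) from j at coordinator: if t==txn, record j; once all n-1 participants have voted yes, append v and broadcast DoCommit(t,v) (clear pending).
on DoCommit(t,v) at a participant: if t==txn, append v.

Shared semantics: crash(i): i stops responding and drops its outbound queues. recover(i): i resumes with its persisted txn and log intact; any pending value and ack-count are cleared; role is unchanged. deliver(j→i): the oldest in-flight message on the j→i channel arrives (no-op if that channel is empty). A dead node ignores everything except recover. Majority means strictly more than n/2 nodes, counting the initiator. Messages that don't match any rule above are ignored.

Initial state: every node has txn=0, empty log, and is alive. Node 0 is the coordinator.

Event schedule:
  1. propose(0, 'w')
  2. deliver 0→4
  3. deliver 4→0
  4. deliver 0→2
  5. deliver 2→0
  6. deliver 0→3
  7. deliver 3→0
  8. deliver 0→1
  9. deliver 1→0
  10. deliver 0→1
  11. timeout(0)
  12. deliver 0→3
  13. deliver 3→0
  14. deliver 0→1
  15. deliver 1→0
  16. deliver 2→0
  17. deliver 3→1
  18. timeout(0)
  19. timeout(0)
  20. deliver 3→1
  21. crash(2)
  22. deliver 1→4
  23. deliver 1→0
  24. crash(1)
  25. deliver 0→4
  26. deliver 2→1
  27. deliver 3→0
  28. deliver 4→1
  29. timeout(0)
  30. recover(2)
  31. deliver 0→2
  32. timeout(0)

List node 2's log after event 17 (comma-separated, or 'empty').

empty

step 1 propose(0,'w'): 0={coor,t=1,log=-}
step 2 deliver 0→4: 4={part,t=1,log=-}
step 3 deliver 4→0: —
step 4 deliver 0→2: 2={part,t=1,log=-}
step 5 deliver 2→0: —
step 6 deliver 0→3: 3={part,t=1,log=-}
step 7 deliver 3→0: —
step 8 deliver 0→1: 1={part,t=1,log=-}
step 9 deliver 1→0: 0={coor,t=1,log=w}
step 10 deliver 0→1: 1={part,t=1,log=w}
step 11 timeout(0): 0={coor,t=2,log=w}
step 12 deliver 0→3: 3={part,t=1,log=w}
step 13 deliver 3→0: —
step 14 deliver 0→1: 1={part,t=2,log=w}
step 15 deliver 1→0: —
step 16 deliver 2→0: —
step 17 deliver 3→1: —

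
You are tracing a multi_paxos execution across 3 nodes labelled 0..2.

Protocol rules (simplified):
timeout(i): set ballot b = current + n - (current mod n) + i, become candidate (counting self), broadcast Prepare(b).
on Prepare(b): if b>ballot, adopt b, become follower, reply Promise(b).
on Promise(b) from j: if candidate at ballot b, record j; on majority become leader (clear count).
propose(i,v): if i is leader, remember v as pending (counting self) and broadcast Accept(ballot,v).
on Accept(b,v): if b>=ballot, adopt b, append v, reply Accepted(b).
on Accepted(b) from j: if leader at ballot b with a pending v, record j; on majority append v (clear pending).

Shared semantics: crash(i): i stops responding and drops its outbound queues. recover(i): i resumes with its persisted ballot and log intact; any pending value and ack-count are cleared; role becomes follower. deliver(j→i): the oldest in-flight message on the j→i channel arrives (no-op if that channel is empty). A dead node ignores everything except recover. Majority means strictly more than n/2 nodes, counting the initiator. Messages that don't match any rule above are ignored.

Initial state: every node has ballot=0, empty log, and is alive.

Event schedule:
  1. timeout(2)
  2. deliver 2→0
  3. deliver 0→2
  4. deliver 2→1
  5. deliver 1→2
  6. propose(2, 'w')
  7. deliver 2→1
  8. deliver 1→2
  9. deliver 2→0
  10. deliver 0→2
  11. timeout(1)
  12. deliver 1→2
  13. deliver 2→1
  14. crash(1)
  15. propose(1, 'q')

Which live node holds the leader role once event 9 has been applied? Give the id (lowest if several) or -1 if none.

2

after 1 — timeout(2): n2:cand/b5/[-]
after 2 — deliver 2→0: n0:foll/b5/[-]
after 3 — deliver 0→2: n2:lead/b5/[-]
after 4 — deliver 2→1: n1:foll/b5/[-]
after 5 — deliver 1→2: ·
after 6 — propose(2,'w'): ·
after 7 — deliver 2→1: n1:foll/b5/[w]
after 8 — deliver 1→2: n2:lead/b5/[w]
after 9 — deliver 2→0: n0:foll/b5/[w]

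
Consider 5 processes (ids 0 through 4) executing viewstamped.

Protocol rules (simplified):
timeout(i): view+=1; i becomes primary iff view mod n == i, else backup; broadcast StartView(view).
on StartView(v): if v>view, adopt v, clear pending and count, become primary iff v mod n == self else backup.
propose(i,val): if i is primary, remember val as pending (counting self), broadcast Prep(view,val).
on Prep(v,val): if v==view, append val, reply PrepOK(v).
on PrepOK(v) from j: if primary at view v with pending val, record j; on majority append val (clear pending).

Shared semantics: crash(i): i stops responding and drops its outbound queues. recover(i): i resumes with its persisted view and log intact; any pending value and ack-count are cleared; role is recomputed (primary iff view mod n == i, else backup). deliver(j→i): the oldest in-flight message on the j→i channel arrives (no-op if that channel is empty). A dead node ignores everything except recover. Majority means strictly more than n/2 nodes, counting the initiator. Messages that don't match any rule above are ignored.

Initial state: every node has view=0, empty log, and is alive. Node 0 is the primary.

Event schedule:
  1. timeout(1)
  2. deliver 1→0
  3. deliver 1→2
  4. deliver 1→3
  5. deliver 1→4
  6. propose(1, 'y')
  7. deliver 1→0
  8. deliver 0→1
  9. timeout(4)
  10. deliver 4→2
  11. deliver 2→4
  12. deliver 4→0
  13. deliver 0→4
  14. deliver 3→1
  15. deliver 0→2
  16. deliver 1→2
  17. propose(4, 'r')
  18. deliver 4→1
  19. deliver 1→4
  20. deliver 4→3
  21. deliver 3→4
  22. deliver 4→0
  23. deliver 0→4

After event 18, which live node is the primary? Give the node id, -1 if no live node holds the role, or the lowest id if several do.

2

[1] timeout(1) → N1(prim v1 [-])
[2] deliver 1→0 → N0(back v1 [-])
[3] deliver 1→2 → N2(back v1 [-])
[4] deliver 1→3 → N3(back v1 [-])
[5] deliver 1→4 → N4(back v1 [-])
[6] propose(1,'y') → ∅
[7] deliver 1→0 → N0(back v1 [y])
[8] deliver 0→1 → ∅
[9] timeout(4) → N4(back v2 [-])
[10] deliver 4→2 → N2(prim v2 [-])
[11] deliver 2→4 → ∅
[12] deliver 4→0 → N0(back v2 [y])
[13] deliver 0→4 → ∅
[14] deliver 3→1 → ∅
[15] deliver 0→2 → ∅
[16] deliver 1→2 → ∅
[17] propose(4,'r') → ∅
[18] deliver 4→1 → N1(back v2 [-])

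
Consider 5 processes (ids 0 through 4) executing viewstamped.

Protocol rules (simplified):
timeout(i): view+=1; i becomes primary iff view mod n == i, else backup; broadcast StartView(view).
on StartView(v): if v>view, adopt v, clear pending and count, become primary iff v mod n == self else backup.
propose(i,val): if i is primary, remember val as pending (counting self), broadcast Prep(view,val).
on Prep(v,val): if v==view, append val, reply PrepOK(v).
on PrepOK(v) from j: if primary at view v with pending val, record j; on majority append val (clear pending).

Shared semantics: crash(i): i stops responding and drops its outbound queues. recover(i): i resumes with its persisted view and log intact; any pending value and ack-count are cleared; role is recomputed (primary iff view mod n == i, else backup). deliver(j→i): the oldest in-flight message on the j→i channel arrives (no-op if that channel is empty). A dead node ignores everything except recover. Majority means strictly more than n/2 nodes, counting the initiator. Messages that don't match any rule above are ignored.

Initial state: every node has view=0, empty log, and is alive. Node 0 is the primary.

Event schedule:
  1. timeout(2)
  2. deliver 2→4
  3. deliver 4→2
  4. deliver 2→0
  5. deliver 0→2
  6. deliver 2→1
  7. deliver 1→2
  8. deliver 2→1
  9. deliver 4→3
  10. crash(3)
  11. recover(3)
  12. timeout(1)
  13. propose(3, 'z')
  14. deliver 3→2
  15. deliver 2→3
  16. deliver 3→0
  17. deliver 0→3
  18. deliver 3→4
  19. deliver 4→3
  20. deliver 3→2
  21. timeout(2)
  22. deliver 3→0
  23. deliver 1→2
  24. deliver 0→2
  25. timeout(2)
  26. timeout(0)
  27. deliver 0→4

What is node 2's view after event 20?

1

1. timeout(2):  <2:back v1 ->
2. deliver 2→4:  <4:back v1 ->
3. deliver 4→2:  nop
4. deliver 2→0:  <0:back v1 ->
5. deliver 0→2:  nop
6. deliver 2→1:  <1:prim v1 ->
7. deliver 1→2:  nop
8. deliver 2→1:  nop
9. deliver 4→3:  nop
10. crash(3):  <3:✗back v0 ->
11. recover(3):  <3:back v0 ->
12. timeout(1):  <1:back v2 ->
13. propose(3,'z'):  nop
14. deliver 3→2:  nop
15. deliver 2→3:  <3:back v1 ->
16. deliver 3→0:  nop
17. deliver 0→3:  nop
18. deliver 3→4:  nop
19. deliver 4→3:  nop
20. deliver 3→2:  nop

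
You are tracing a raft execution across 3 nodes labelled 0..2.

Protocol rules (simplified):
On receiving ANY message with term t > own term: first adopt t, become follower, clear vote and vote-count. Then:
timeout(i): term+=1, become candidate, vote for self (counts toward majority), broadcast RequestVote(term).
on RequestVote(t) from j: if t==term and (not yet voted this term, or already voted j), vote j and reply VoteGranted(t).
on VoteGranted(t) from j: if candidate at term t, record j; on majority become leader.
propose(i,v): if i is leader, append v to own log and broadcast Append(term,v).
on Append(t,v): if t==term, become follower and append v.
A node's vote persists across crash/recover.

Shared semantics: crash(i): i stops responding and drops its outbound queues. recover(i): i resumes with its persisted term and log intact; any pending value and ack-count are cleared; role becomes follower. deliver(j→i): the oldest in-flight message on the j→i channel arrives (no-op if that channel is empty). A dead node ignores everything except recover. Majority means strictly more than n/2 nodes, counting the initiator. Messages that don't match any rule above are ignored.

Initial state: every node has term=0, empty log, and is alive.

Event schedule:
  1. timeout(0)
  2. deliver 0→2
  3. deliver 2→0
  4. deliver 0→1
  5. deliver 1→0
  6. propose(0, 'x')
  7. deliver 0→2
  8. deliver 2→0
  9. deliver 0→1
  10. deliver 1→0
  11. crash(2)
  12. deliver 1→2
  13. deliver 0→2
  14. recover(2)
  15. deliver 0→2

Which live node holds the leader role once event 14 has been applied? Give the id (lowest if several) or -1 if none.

[1] timeout(0) → N0(cand t1 [-])
[2] deliver 0→2 → N2(foll t1 [-])
[3] deliver 2→0 → N0(lead t1 [-])
[4] deliver 0→1 → N1(foll t1 [-])
[5] deliver 1→0 → ∅
[6] propose(0,'x') → N0(lead t1 [x])
[7] deliver 0→2 → N2(foll t1 [x])
[8] deliver 2→0 → ∅
[9] deliver 0→1 → N1(foll t1 [x])
[10] deliver 1→0 → ∅
[11] crash(2) → N2(✗foll t1 [x])
[12] deliver 1→2 → ∅
[13] deliver 0→2 → ∅
[14] recover(2) → N2(foll t1 [x])

0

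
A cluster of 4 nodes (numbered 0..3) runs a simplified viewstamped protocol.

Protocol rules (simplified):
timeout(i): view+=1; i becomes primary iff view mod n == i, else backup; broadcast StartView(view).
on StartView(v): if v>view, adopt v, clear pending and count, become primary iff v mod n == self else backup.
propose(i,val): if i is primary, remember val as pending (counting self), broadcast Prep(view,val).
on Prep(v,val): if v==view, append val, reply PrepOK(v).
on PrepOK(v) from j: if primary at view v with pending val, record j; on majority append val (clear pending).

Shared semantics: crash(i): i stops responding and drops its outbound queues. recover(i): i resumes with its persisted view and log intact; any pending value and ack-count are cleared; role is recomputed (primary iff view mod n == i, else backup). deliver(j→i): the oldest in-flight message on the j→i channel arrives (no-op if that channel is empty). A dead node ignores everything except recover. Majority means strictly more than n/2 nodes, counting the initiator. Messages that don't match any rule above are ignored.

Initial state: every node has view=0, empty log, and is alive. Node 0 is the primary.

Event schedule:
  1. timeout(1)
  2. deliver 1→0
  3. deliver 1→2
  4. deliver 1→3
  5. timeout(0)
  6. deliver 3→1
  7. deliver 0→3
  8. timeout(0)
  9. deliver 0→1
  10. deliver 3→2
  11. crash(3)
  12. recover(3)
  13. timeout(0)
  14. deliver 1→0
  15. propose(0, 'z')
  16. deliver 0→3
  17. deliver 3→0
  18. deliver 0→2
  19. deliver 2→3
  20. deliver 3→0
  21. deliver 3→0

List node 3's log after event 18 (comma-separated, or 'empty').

e1 timeout(1): 1[prim,v=1,-]
e2 deliver 1→0: 0[back,v=1,-]
e3 deliver 1→2: 2[back,v=1,-]
e4 deliver 1→3: 3[back,v=1,-]
e5 timeout(0): 0[back,v=2,-]
e6 deliver 3→1: ·
e7 deliver 0→3: 3[back,v=2,-]
e8 timeout(0): 0[back,v=3,-]
e9 deliver 0→1: 1[back,v=2,-]
e10 deliver 3→2: ·
e11 crash(3): 3[✗back,v=2,-]
e12 recover(3): 3[back,v=2,-]
e13 timeout(0): 0[prim,v=4,-]
e14 deliver 1→0: ·
e15 propose(0,'z'): ·
e16 deliver 0→3: 3[prim,v=3,-]
e17 deliver 3→0: ·
e18 deliver 0→2: 2[prim,v=2,-]

empty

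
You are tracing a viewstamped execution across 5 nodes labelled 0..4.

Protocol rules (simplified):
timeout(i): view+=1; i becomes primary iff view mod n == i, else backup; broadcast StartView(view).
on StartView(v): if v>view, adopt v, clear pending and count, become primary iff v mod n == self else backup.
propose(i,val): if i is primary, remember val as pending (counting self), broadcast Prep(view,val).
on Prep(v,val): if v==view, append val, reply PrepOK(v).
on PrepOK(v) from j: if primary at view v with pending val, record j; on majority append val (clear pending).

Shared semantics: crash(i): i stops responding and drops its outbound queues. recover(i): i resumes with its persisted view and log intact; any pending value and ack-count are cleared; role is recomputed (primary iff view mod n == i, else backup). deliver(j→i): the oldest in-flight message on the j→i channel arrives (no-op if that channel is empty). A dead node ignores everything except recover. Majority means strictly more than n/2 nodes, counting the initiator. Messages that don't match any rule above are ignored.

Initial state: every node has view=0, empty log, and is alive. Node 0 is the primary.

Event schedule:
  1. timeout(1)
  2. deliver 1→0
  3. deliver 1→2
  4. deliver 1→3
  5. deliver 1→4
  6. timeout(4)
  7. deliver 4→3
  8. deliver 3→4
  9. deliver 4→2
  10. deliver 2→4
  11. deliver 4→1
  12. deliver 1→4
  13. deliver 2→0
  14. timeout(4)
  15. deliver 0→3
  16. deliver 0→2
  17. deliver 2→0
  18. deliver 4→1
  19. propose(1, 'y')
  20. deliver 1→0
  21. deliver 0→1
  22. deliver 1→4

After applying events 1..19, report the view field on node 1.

after 1 — timeout(1): n1:prim/v1/[-]
after 2 — deliver 1→0: n0:back/v1/[-]
after 3 — deliver 1→2: n2:back/v1/[-]
after 4 — deliver 1→3: n3:back/v1/[-]
after 5 — deliver 1→4: n4:back/v1/[-]
after 6 — timeout(4): n4:back/v2/[-]
after 7 — deliver 4→3: n3:back/v2/[-]
after 8 — deliver 3→4: ·
after 9 — deliver 4→2: n2:prim/v2/[-]
after 10 — deliver 2→4: ·
after 11 — deliver 4→1: n1:back/v2/[-]
after 12 — deliver 1→4: ·
after 13 — deliver 2→0: ·
after 14 — timeout(4): n4:back/v3/[-]
after 15 — deliver 0→3: ·
after 16 — deliver 0→2: ·
after 17 — deliver 2→0: ·
after 18 — deliver 4→1: n1:back/v3/[-]
after 19 — propose(1,'y'): ·

3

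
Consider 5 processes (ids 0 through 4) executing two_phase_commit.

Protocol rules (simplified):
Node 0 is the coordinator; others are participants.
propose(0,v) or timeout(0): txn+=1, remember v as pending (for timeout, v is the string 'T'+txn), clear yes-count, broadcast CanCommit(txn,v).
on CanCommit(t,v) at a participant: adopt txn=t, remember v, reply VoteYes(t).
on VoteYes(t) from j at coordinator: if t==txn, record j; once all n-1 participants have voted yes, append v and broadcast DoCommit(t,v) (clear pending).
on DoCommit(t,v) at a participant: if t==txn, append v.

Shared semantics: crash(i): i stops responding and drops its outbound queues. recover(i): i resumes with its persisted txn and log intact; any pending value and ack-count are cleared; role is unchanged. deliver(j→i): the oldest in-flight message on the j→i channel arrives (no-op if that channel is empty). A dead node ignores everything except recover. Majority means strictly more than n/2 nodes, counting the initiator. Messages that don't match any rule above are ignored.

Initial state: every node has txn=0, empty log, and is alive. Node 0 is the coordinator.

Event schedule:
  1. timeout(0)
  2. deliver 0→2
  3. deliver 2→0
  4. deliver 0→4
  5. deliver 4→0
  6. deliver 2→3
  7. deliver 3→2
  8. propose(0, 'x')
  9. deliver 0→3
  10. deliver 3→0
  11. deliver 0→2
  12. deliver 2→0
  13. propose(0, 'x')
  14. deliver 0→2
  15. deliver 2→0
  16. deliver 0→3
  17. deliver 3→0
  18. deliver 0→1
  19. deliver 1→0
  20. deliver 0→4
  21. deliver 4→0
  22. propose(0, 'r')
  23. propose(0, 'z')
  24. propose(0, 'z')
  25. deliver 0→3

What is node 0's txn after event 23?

5

step 1 timeout(0): 0={coor,t=1,log=-}
step 2 deliver 0→2: 2={part,t=1,log=-}
step 3 deliver 2→0: —
step 4 deliver 0→4: 4={part,t=1,log=-}
step 5 deliver 4→0: —
step 6 deliver 2→3: —
step 7 deliver 3→2: —
step 8 propose(0,'x'): 0={coor,t=2,log=-}
step 9 deliver 0→3: 3={part,t=1,log=-}
step 10 deliver 3→0: —
step 11 deliver 0→2: 2={part,t=2,log=-}
step 12 deliver 2→0: —
step 13 propose(0,'x'): 0={coor,t=3,log=-}
step 14 deliver 0→2: 2={part,t=3,log=-}
step 15 deliver 2→0: —
step 16 deliver 0→3: 3={part,t=2,log=-}
step 17 deliver 3→0: —
step 18 deliver 0→1: 1={part,t=1,log=-}
step 19 deliver 1→0: —
step 20 deliver 0→4: 4={part,t=2,log=-}
step 21 deliver 4→0: —
step 22 propose(0,'r'): 0={coor,t=4,log=-}
step 23 propose(0,'z'): 0={coor,t=5,log=-}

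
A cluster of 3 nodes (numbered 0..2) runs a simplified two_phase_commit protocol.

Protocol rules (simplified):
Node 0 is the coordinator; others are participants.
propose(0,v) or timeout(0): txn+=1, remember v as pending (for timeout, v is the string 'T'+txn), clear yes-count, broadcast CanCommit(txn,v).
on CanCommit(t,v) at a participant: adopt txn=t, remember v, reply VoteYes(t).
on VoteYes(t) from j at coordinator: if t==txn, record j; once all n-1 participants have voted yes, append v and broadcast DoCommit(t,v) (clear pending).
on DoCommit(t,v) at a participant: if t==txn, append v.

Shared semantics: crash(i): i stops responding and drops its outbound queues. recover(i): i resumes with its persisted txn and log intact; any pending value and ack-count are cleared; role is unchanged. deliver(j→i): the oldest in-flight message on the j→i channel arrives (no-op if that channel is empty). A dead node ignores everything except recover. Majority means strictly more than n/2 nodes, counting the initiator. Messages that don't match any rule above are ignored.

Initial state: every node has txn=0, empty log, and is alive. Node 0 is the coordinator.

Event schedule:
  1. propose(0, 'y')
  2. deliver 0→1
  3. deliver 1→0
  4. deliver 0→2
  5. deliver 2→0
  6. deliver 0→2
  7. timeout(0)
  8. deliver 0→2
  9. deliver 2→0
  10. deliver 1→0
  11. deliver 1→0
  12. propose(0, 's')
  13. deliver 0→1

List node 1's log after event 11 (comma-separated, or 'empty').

step 1 propose(0,'y'): 0={coor,t=1,log=-}
step 2 deliver 0→1: 1={part,t=1,log=-}
step 3 deliver 1→0: —
step 4 deliver 0→2: 2={part,t=1,log=-}
step 5 deliver 2→0: 0={coor,t=1,log=y}
step 6 deliver 0→2: 2={part,t=1,log=y}
step 7 timeout(0): 0={coor,t=2,log=y}
step 8 deliver 0→2: 2={part,t=2,log=y}
step 9 deliver 2→0: —
step 10 deliver 1→0: —
step 11 deliver 1→0: —

empty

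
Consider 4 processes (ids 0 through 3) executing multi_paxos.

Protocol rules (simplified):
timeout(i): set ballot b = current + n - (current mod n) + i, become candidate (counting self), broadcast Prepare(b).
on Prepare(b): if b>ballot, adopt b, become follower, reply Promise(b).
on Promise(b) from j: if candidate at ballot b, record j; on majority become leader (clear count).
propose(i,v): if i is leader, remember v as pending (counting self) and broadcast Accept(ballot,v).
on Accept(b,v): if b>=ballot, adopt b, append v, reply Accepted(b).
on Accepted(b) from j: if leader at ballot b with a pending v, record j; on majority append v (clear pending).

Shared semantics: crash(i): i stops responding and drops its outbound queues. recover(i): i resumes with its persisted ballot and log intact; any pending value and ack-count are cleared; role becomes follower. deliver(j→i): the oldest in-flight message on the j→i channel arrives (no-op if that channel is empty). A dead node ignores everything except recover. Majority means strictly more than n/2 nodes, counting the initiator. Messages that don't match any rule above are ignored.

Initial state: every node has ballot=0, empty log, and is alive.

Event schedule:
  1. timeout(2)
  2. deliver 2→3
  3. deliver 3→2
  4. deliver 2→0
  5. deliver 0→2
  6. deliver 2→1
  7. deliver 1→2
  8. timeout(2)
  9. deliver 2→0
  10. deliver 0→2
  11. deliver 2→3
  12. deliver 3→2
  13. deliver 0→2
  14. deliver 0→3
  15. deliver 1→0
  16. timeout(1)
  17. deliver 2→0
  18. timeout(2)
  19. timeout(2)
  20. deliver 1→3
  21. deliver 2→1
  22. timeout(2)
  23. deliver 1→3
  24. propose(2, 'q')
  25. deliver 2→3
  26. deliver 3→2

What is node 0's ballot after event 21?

10

[1] timeout(2) → N2(cand b6 [-])
[2] deliver 2→3 → N3(foll b6 [-])
[3] deliver 3→2 → ∅
[4] deliver 2→0 → N0(foll b6 [-])
[5] deliver 0→2 → N2(lead b6 [-])
[6] deliver 2→1 → N1(foll b6 [-])
[7] deliver 1→2 → ∅
[8] timeout(2) → N2(cand b10 [-])
[9] deliver 2→0 → N0(foll b10 [-])
[10] deliver 0→2 → ∅
[11] deliver 2→3 → N3(foll b10 [-])
[12] deliver 3→2 → N2(lead b10 [-])
[13] deliver 0→2 → ∅
[14] deliver 0→3 → ∅
[15] deliver 1→0 → ∅
[16] timeout(1) → N1(cand b9 [-])
[17] deliver 2→0 → ∅
[18] timeout(2) → N2(cand b14 [-])
[19] timeout(2) → N2(cand b18 [-])
[20] deliver 1→3 → ∅
[21] deliver 2→1 → N1(foll b10 [-])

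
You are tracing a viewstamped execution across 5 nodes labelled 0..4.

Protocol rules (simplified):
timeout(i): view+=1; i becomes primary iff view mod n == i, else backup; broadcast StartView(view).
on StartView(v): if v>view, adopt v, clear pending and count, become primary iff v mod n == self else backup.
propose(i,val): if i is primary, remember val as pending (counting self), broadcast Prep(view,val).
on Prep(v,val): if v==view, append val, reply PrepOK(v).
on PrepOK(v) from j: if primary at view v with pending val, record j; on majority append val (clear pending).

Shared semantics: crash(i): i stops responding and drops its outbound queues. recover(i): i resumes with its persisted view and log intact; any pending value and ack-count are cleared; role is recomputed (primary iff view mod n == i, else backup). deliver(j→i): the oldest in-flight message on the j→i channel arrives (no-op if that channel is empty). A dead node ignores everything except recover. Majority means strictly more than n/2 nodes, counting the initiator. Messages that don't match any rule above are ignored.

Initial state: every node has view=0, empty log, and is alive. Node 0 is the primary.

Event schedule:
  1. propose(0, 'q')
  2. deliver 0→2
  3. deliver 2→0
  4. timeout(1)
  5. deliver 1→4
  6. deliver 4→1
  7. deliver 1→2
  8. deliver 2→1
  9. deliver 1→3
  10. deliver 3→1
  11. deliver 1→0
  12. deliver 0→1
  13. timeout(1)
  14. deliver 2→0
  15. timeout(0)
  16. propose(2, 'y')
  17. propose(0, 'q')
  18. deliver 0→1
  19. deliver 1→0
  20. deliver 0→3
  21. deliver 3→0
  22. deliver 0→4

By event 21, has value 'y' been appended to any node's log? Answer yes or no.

1. propose(0,'q'):  nop
2. deliver 0→2:  <2:back v0 q>
3. deliver 2→0:  nop
4. timeout(1):  <1:prim v1 ->
5. deliver 1→4:  <4:back v1 ->
6. deliver 4→1:  nop
7. deliver 1→2:  <2:back v1 q>
8. deliver 2→1:  nop
9. deliver 1→3:  <3:back v1 ->
10. deliver 3→1:  nop
11. deliver 1→0:  <0:back v1 ->
12. deliver 0→1:  nop
13. timeout(1):  <1:back v2 ->
14. deliver 2→0:  nop
15. timeout(0):  <0:back v2 ->
16. propose(2,'y'):  nop
17. propose(0,'q'):  nop
18. deliver 0→1:  nop
19. deliver 1→0:  nop
20. deliver 0→3:  nop
21. deliver 3→0:  nop

no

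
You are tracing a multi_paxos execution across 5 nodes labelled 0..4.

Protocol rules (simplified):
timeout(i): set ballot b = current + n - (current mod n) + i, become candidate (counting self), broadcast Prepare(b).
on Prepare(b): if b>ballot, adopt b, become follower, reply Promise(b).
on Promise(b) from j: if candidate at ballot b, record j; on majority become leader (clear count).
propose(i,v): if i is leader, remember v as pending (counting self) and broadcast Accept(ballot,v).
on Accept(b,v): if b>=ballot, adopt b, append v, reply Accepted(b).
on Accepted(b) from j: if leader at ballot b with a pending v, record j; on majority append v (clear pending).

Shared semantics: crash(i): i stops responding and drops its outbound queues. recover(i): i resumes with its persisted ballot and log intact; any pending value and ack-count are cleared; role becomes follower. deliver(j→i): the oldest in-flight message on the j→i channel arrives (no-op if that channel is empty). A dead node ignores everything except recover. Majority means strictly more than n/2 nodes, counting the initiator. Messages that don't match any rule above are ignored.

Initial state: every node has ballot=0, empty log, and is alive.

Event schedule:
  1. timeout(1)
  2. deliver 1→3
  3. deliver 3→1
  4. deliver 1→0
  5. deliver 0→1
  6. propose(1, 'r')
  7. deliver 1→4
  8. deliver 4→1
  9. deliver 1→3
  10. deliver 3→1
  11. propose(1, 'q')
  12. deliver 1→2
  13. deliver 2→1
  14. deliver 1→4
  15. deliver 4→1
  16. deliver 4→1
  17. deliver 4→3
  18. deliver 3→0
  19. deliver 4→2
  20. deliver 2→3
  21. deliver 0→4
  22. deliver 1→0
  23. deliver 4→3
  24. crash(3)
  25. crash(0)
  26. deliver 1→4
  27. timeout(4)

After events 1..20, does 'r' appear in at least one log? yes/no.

yes

1. timeout(1):  <1:cand b6 ->
2. deliver 1→3:  <3:foll b6 ->
3. deliver 3→1:  nop
4. deliver 1→0:  <0:foll b6 ->
5. deliver 0→1:  <1:lead b6 ->
6. propose(1,'r'):  nop
7. deliver 1→4:  <4:foll b6 ->
8. deliver 4→1:  nop
9. deliver 1→3:  <3:foll b6 r>
10. deliver 3→1:  nop
11. propose(1,'q'):  nop
12. deliver 1→2:  <2:foll b6 ->
13. deliver 2→1:  nop
14. deliver 1→4:  <4:foll b6 r>
15. deliver 4→1:  nop
16. deliver 4→1:  nop
17. deliver 4→3:  nop
18. deliver 3→0:  nop
19. deliver 4→2:  nop
20. deliver 2→3:  nop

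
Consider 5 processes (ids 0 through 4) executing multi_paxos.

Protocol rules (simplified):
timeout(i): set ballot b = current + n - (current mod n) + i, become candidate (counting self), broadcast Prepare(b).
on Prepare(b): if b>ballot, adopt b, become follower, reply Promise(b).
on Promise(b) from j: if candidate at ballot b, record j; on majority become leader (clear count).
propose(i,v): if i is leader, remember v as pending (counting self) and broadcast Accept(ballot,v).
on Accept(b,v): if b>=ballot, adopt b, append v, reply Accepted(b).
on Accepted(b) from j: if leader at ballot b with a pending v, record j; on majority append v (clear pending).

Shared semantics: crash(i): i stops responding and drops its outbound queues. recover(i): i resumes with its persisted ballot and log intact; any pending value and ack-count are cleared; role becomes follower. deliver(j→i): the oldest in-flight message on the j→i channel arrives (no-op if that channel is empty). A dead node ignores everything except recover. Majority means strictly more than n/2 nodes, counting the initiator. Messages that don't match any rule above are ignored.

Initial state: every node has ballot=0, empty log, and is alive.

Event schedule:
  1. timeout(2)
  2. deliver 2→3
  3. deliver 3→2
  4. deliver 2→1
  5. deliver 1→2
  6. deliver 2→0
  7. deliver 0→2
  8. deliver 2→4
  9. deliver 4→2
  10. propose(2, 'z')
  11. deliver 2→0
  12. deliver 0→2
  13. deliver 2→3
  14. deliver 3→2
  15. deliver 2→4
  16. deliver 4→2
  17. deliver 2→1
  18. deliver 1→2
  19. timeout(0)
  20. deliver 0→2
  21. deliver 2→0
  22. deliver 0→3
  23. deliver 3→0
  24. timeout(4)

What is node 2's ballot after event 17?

7

after 1 — timeout(2): n2:cand/b7/[-]
after 2 — deliver 2→3: n3:foll/b7/[-]
after 3 — deliver 3→2: ·
after 4 — deliver 2→1: n1:foll/b7/[-]
after 5 — deliver 1→2: n2:lead/b7/[-]
after 6 — deliver 2→0: n0:foll/b7/[-]
after 7 — deliver 0→2: ·
after 8 — deliver 2→4: n4:foll/b7/[-]
after 9 — deliver 4→2: ·
after 10 — propose(2,'z'): ·
after 11 — deliver 2→0: n0:foll/b7/[z]
after 12 — deliver 0→2: ·
after 13 — deliver 2→3: n3:foll/b7/[z]
after 14 — deliver 3→2: n2:lead/b7/[z]
after 15 — deliver 2→4: n4:foll/b7/[z]
after 16 — deliver 4→2: ·
after 17 — deliver 2→1: n1:foll/b7/[z]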